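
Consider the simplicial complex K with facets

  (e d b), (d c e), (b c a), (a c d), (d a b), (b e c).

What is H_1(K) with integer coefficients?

H_1 ≅ 0.

Order the vertices as a < b < c < d < e. Listing each simplex with vertices in this order, K has dimension 2 with simplices:

  0-simplices (5): a, b, c, d, e
  1-simplices (9): ab, ac, ad, bc, bd, be, cd, ce, de
  2-simplices (6): abc, abd, acd, bce, bde, cde

giving chain groups C_0 ≅ Z^5, C_1 ≅ Z^9, C_2 ≅ Z^6.

Boundary ∂_1: C_1 → C_0 is given by ∂[p,q] = [q] − [p]. For instance
  ∂de = e − d.
The resulting 5×9 matrix has rank 4, and its Smith normal form has invariant factors (1,1,1,1).

The boundary map ∂_2: C_2 → C_1 sends each 2-simplex [p,q,r] to [q,r] − [p,r] + [p,q]. For instance
  ∂bde = de − be + bd,
  ∂cde = de − ce + cd.
As a 9×6 matrix over Z this has rank 5, with invariant factors (1,1,1,1,1).

From H_k ≅ ker(∂_k) / im(∂_{k+1}) we obtain:

  H_1: rank ker ∂_1 − rank ∂_2 = (9 − 4) − 5 = 0, and the invariant factors of ∂_2 are all 1, so H_1 ≅ 0.

(K is a triangulation of the 2-sphere S^2.)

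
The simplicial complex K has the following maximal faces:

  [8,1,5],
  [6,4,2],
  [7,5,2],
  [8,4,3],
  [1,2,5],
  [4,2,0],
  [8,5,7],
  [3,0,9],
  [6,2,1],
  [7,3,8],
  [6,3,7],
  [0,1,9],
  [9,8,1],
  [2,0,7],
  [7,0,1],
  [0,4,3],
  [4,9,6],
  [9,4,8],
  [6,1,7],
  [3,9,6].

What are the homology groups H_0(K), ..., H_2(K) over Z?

H_0 ≅ Z,  H_1 ≅ Z ⊕ Z/2,  H_2 = 0.

We work with the vertex ordering 0 < 1 < 2 < 3 < 4 < 5 < 6 < 7 < 8 < 9. The simplices of K, each written with vertices in increasing order, are:

  0-simplices (10): [0], [1], [2], [3], [4], [5], [6], [7], [8], [9]
  1-simplices (30): (30 of them)
  2-simplices (20): (20 of them)

so the chain groups are C_0 ≅ Z^10, C_1 ≅ Z^30, C_2 ≅ Z^20.

Boundary ∂_1: C_1 → C_0 is given by ∂[p,q] = [q] − [p]. For instance
  ∂[2,5] = [5] − [2].
The resulting 10×30 matrix has rank 9, and its Smith normal form has invariant factors (1,1,1,1,1,1,1,1,1).

∂_2: C_2 → C_1 acts by ∂[p,q,r] = [q,r] − [p,r] + [p,q]. For instance
  ∂[5,7,8] = [7,8] − [5,8] + [5,7],
  ∂[3,4,8] = [4,8] − [3,8] + [3,4].
The 30×20 boundary matrix has rank 20 and Smith normal form diag(1,1,1,1,1,1,1,1,1,1,1,1,1,1,1,1,1,1,1,2).

Computing H_k = (kernel of ∂_k) / (image of ∂_{k+1}):

  H_0: rank C_0 − rank ∂_1 = 10 − 9 = 1, and the invariant factors of ∂_1 are all 1, so H_0 = Z.
  H_1: rank ker ∂_1 − rank ∂_2 = (30 − 9) − 20 = 1, and ∂_2 has invariant factor 2 > 1, so H_1 = Z ⊕ Z/2.
  H_2: rank ker ∂_2 − rank ∂_3 = (20 − 20) − 0 = 0, and there is no ∂_3, so H_2 = 0.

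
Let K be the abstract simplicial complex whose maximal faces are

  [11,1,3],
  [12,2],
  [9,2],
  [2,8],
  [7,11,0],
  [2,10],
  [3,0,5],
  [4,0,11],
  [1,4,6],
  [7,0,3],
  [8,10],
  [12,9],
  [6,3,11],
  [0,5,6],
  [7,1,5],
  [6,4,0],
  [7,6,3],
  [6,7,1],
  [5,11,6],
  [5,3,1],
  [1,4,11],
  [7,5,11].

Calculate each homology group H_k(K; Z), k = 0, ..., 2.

H_0 = Z^2,  H_1 = Z^4,  H_2 = Z.

K has 13 vertices, 30 edges, 16 triangles.
rank ∂_0 = 0, rank ∂_1 = 11 ⇒ b_0 = 13 − 0 − 11 = 2; all invariant factors of ∂_1 are 1 so no torsion. So H_0 ≅ Z^2.
rank ∂_1 = 11, rank ∂_2 = 15 ⇒ b_1 = 30 − 11 − 15 = 4; all invariant factors of ∂_2 are 1 so no torsion. So H_1 ≅ Z^4.
rank ∂_2 = 15, rank ∂_3 = 0 ⇒ b_2 = 16 − 15 − 0 = 1. So H_2 ≅ Z.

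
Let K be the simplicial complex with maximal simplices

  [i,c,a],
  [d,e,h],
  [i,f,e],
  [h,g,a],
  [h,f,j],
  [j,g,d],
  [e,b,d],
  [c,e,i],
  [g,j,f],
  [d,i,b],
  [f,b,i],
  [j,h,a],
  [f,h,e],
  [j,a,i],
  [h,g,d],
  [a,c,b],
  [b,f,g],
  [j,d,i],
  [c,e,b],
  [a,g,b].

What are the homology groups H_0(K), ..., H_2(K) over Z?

H_0 = Z,  H_1 = Z ⊕ Z_2,  H_2 = 0.

Take the total order a < b < c < d < e < f < g < h < i < j on the vertex set. Then K (dimension 2) consists of the simplices:

  0-simplices (10): a, b, c, d, e, f, g, h, i, j
  1-simplices (30): ab, ac, ag, ah, ai, aj, bc, bd, be, bf, bg, bi, ce, ci, de, dg, dh, di, dj, ef, eh, ei, fg, fh, fi, fj, gh, gj, hj, ij
  2-simplices (20): abc, abg, aci, agh, ahj, aij, bce, bde, bdi, bfg, bfi, cei, deh, dgh, dgj, dij, efh, efi, fgj, fhj

Hence C_0 ≅ Z^10, C_1 ≅ Z^30, C_2 ≅ Z^20.

The boundary map ∂_1: C_1 → C_0 sends each edge [p,q] (with p < q) to q − p. For instance
  ∂bf = f − b.
This gives a 10×30 integer matrix of rank 9; reducing to Smith normal form yields diagonal entries (1,1,1,1,1,1,1,1,1).

The boundary map ∂_2: C_2 → C_1 maps a triangle to the signed sum of its edges. For instance
  ∂abc = bc − ac + ab,
  ∂agh = gh − ah + ag.
As a 30×20 matrix over Z this has rank 20, with invariant factors (1,1,1,1,1,1,1,1,1,1,1,1,1,1,1,1,1,1,1,2).

Now H_k = ker ∂_k / im ∂_{k+1}, so:

  H_0: rank C_0 − rank ∂_1 = 10 − 9 = 1, and the invariant factors of ∂_1 are all 1, so H_0 = Z.
  H_1: rank ker ∂_1 − rank ∂_2 = (30 − 9) − 20 = 1, and ∂_2 has invariant factor 2 > 1, so H_1 = Z ⊕ Z_2.
  H_2: rank ker ∂_2 − rank ∂_3 = (20 − 20) − 0 = 0, and there is no ∂_3, so H_2 = 0.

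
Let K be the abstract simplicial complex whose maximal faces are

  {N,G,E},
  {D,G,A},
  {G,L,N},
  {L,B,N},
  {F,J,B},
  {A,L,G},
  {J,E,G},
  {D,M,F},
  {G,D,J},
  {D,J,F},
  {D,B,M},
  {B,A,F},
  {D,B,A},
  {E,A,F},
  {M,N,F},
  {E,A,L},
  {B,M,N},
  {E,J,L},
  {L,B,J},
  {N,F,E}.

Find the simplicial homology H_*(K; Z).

We work with the vertex ordering A < B < D < E < F < G < J < L < M < N. The simplices of K, each written with vertices in increasing order, are:

  0-simplices (10): A, B, D, E, F, G, J, L, M, N
  1-simplices (30): AB, AD, AE, AF, AG, AL, BD, BF, BJ, BL, BM, BN, DF, DG, DJ, DM, EF, EG, EJ, EL, EN, FJ, FM, FN, GJ, GL, GN, JL, LN, MN
  2-simplices (20): ABD, ABF, ADG, AEF, AEL, AGL, BDM, BFJ, BJL, BLN, BMN, DFJ, DFM, DGJ, EFN, EGJ, EGN, EJL, FMN, GLN

so the chain groups are C_0 ≅ Z^10, C_1 ≅ Z^30, C_2 ≅ Z^20.

Boundary ∂_1: C_1 → C_0 sends each edge [p,q] (with p < q) to q − p. For instance
  ∂BF = F − B.
The resulting 10×30 matrix has rank 9, and its Smith normal form has invariant factors (1,1,1,1,1,1,1,1,1).

The boundary map ∂_2: C_2 → C_1 maps a triangle to the signed sum of its edges. For instance
  ∂EJL = JL − EL + EJ,
  ∂ABF = BF − AF + AB.
The resulting 30×20 matrix has rank 20, and its Smith normal form has invariant factors (1,1,1,1,1,1,1,1,1,1,1,1,1,1,1,1,1,1,1,2).

Computing H_k = (kernel of ∂_k) / (image of ∂_{k+1}):

  H_0: rank C_0 − rank ∂_1 = 10 − 9 = 1, and the invariant factors of ∂_1 are all 1, so H_0 ≅ Z.
  H_1: rank ker ∂_1 − rank ∂_2 = (30 − 9) − 20 = 1, and ∂_2 has invariant factor 2 > 1, so H_1 ≅ Z ⊕ Z/2.
  H_2: rank ker ∂_2 − rank ∂_3 = (20 − 20) − 0 = 0, and there is no ∂_3, so H_2 ≅ 0.

(K is a triangulation of the Klein bottle.)

H_0 = Z,  H_1 = Z ⊕ Z/2,  H_2 = 0.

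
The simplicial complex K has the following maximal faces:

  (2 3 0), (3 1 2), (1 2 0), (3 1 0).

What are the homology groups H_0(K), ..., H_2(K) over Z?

Fix the vertex order 0 < 1 < 2 < 3 and write every simplex with vertices in increasing order. Then dim K = 2 and the simplices of K are:

  0-simplices (4): [0], [1], [2], [3]
  1-simplices (6): [0,1], [0,2], [0,3], [1,2], [1,3], [2,3]
  2-simplices (4): [0,1,2], [0,1,3], [0,2,3], [1,2,3]

giving chain groups C_0 ≅ Z^4, C_1 ≅ Z^6, C_2 ≅ Z^4.

Boundary ∂_1: C_1 → C_0 maps an edge to its endpoints' difference, ∂[p,q] = q − p.
The 4×6 boundary matrix has rank 3 and Smith normal form diag(1,1,1).

Boundary ∂_2: C_2 → C_1 acts by ∂[p,q,r] = [q,r] − [p,r] + [p,q]. For instance
  ∂[0,2,3] = [2,3] − [0,3] + [0,2],
  ∂[1,2,3] = [2,3] − [1,3] + [1,2].
The resulting 6×4 matrix has rank 3, and its Smith normal form has invariant factors (1,1,1).

Reading off H_k = ker ∂_k / im ∂_{k+1}:

  H_0: rank C_0 − rank ∂_1 = 4 − 3 = 1, and the invariant factors of ∂_1 are all 1, so H_0 ≅ Z.
  H_1: rank ker ∂_1 − rank ∂_2 = (6 − 3) − 3 = 0, and the invariant factors of ∂_2 are all 1, so H_1 ≅ 0.
  H_2: rank ker ∂_2 − rank ∂_3 = (4 − 3) − 0 = 1, and there is no ∂_3, so H_2 ≅ Z.

H_0 ≅ Z,  H_1 = 0,  H_2 ≅ Z.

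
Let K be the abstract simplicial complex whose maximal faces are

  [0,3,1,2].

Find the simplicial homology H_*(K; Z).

H_0 ≅ Z,  H_1 = 0,  H_2 = 0,  H_3 = 0.

We work with the vertex ordering 0 < 1 < 2 < 3. The simplices of K, each written with vertices in increasing order, are:

  0-simplices (4): [0], [1], [2], [3]
  1-simplices (6): [0,1], [0,2], [0,3], [1,2], [1,3], [2,3]
  2-simplices (4): [0,1,2], [0,1,3], [0,2,3], [1,2,3]
  3-simplices (1): [0,1,2,3]

so the chain groups are C_0 ≅ Z^4, C_1 ≅ Z^6, C_2 ≅ Z^4, C_3 ≅ Z^1.

The boundary map ∂_1: C_1 → C_0 sends each edge [p,q] (with p < q) to q − p. For instance
  ∂[1,3] = [3] − [1].
As a 4×6 matrix over Z this has rank 3, with invariant factors (1,1,1).

The boundary map ∂_2: C_2 → C_1 maps a triangle to the signed sum of its edges. For instance
  ∂[0,2,3] = [2,3] − [0,3] + [0,2],
  ∂[0,1,3] = [1,3] − [0,3] + [0,1].
As a 6×4 matrix over Z this has rank 3, with invariant factors (1,1,1).

Boundary ∂_3: C_3 → C_2 sends each 3-simplex σ to the alternating sum Σ_i (−1)^i (σ with its i-th vertex removed). For instance
  ∂[0,1,2,3] = [1,2,3] − [0,2,3] + [0,1,3] − [0,1,2].
This gives a 4×1 integer matrix of rank 1; reducing to Smith normal form yields diagonal entries (1).

Now H_k = ker ∂_k / im ∂_{k+1}, so:

  H_0: rank C_0 − rank ∂_1 = 4 − 3 = 1, and the invariant factors of ∂_1 are all 1, so H_0 = Z.
  H_1: rank ker ∂_1 − rank ∂_2 = (6 − 3) − 3 = 0, and the invariant factors of ∂_2 are all 1, so H_1 = 0.
  H_2: rank ker ∂_2 − rank ∂_3 = (4 − 3) − 1 = 0, and the invariant factors of ∂_3 are all 1, so H_2 = 0.
  H_3: rank ker ∂_3 − rank ∂_4 = (1 − 1) − 0 = 0, and there is no ∂_4, so H_3 = 0.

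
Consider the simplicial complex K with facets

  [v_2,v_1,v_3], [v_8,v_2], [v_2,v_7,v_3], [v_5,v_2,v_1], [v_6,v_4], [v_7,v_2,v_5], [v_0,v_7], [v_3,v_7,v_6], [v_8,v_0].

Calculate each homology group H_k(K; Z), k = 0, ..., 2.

H_0 = Z,  H_1 = Z,  H_2 = 0.

K has 9 vertices, 14 edges, 5 triangles.
rank ∂_0 = 0, rank ∂_1 = 8 ⇒ b_0 = 9 − 0 − 8 = 1; all invariant factors of ∂_1 are 1 so no torsion. So H_0 ≅ Z.
rank ∂_1 = 8, rank ∂_2 = 5 ⇒ b_1 = 14 − 8 − 5 = 1; all invariant factors of ∂_2 are 1 so no torsion. So H_1 ≅ Z.
rank ∂_2 = 5, rank ∂_3 = 0 ⇒ b_2 = 5 − 5 − 0 = 0. So H_2 ≅ 0.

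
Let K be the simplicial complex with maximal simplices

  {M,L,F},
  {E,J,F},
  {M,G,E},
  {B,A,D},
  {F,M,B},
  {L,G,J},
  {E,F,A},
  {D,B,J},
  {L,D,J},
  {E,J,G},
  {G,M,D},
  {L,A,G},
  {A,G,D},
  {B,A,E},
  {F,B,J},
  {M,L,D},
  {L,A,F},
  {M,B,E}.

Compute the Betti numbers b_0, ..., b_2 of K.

Fix the vertex order A < B < D < E < F < G < J < L < M and write every simplex with vertices in increasing order. Then dim K = 2 and the simplices of K are:

  0-simplices (9): A, B, D, E, F, G, J, L, M
  1-simplices (27): AB, AD, AE, AF, AG, AL, BD, BE, BF, BJ, BM, DG, DJ, DL, DM, EF, EG, EJ, EM, FJ, FL, FM, GJ, GL, GM, JL, LM
  2-simplices (18): ABD, ABE, ADG, AEF, AFL, AGL, BDJ, BEM, BFJ, BFM, DGM, DJL, DLM, EFJ, EGJ, EGM, FLM, GJL

Hence C_0 ≅ Z^9, C_1 ≅ Z^27, C_2 ≅ Z^18.

Boundary ∂_1: C_1 → C_0 maps an edge to its endpoints' difference, ∂[p,q] = q − p.
The 9×27 boundary matrix has rank 8 and Smith normal form diag(1,1,1,1,1,1,1,1).

Boundary ∂_2: C_2 → C_1 acts by ∂[p,q,r] = [q,r] − [p,r] + [p,q]. For instance
  ∂BDJ = DJ − BJ + BD,
  ∂AGL = GL − AL + AG.
The resulting 27×18 matrix has rank 18, and its Smith normal form has invariant factors (1,1,1,1,1,1,1,1,1,1,1,1,1,1,1,1,1,2).

Now H_k = ker ∂_k / im ∂_{k+1}, so:

  H_0: rank C_0 − rank ∂_1 = 9 − 8 = 1, and the invariant factors of ∂_1 are all 1, so H_0 ≅ Z.
  H_1: rank ker ∂_1 − rank ∂_2 = (27 − 8) − 18 = 1, and ∂_2 has invariant factor 2 > 1, so H_1 ≅ Z ⊕ Z/2.
  H_2: rank ker ∂_2 − rank ∂_3 = (18 − 18) − 0 = 0, and there is no ∂_3, so H_2 ≅ 0.

Hence the Betti numbers are b_0 = 1, b_1 = 1, b_2 = 0.

b_0 = 1, b_1 = 1, b_2 = 0.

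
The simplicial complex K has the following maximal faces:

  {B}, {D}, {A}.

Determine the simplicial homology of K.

K has 3 vertices.
rank ∂_0 = 0, rank ∂_1 = 0 ⇒ b_0 = 3 − 0 − 0 = 3. So H_0 ≅ Z^3.

H_0 = Z^3.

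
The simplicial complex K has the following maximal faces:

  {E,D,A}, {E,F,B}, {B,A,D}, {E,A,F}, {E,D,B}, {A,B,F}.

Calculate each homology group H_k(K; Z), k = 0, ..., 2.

We work with the vertex ordering A < B < D < E < F. The simplices of K, each written with vertices in increasing order, are:

  0-simplices (5): A, B, D, E, F
  1-simplices (9): AB, AD, AE, AF, BD, BE, BF, DE, EF
  2-simplices (6): ABD, ABF, ADE, AEF, BDE, BEF

giving chain groups C_0 ≅ Z^5, C_1 ≅ Z^9, C_2 ≅ Z^6.

∂_1: C_1 → C_0 sends each edge [p,q] (with p < q) to q − p.
This gives a 5×9 integer matrix of rank 4; reducing to Smith normal form yields diagonal entries (1,1,1,1).

The boundary map ∂_2: C_2 → C_1 sends each 2-simplex [p,q,r] to [q,r] − [p,r] + [p,q]. For instance
  ∂AEF = EF − AF + AE,
  ∂ABD = BD − AD + AB.
The 9×6 boundary matrix has rank 5 and Smith normal form diag(1,1,1,1,1).

From H_k ≅ ker(∂_k) / im(∂_{k+1}) we obtain:

  H_0: rank C_0 − rank ∂_1 = 5 − 4 = 1, and the invariant factors of ∂_1 are all 1, so H_0 = Z.
  H_1: rank ker ∂_1 − rank ∂_2 = (9 − 4) − 5 = 0, and the invariant factors of ∂_2 are all 1, so H_1 = 0.
  H_2: rank ker ∂_2 − rank ∂_3 = (6 − 5) − 0 = 1, and there is no ∂_3, so H_2 = Z.

As a check, the Euler characteristic is 5 − 9 + 6 = 2, which agrees with 1 − 0 + 1 = 2.

H_0 ≅ Z,  H_1 = 0,  H_2 ≅ Z.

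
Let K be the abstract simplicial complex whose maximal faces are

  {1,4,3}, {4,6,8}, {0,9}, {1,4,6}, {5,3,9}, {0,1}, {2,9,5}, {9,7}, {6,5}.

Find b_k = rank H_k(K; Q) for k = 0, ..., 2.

b_0 = 1, b_1 = 2, b_2 = 0.

Order the vertices as 0 < 1 < 2 < 3 < 4 < 5 < 6 < 7 < 8 < 9. Listing each simplex with vertices in this order, K has dimension 2 with simplices:

  0-simplices (10): [0], [1], [2], [3], [4], [5], [6], [7], [8], [9]
  1-simplices (16): [0,1], [0,9], [1,3], [1,4], [1,6], [2,5], [2,9], [3,4], [3,5], [3,9], [4,6], [4,8], [5,6], [5,9], [6,8], [7,9]
  2-simplices (5): [1,3,4], [1,4,6], [2,5,9], [3,5,9], [4,6,8]

so the chain groups are C_0 ≅ Z^10, C_1 ≅ Z^16, C_2 ≅ Z^5.

∂_1: C_1 → C_0 maps an edge to its endpoints' difference, ∂[p,q] = q − p. For instance
  ∂[7,9] = [9] − [7].
As a 10×16 matrix over Z this has rank 9, with invariant factors (1,1,1,1,1,1,1,1,1).

Boundary ∂_2: C_2 → C_1 maps a triangle to the signed sum of its edges. For instance
  ∂[1,4,6] = [4,6] − [1,6] + [1,4],
  ∂[1,3,4] = [3,4] − [1,4] + [1,3].
As a 16×5 matrix over Z this has rank 5, with invariant factors (1,1,1,1,1).

Computing H_k = (kernel of ∂_k) / (image of ∂_{k+1}):

  H_0: rank C_0 − rank ∂_1 = 10 − 9 = 1, and the invariant factors of ∂_1 are all 1, so H_0 ≅ Z.
  H_1: rank ker ∂_1 − rank ∂_2 = (16 − 9) − 5 = 2, and the invariant factors of ∂_2 are all 1, so H_1 ≅ Z^2.
  H_2: rank ker ∂_2 − rank ∂_3 = (5 − 5) − 0 = 0, and there is no ∂_3, so H_2 ≅ 0.

Hence the Betti numbers are b_0 = 1, b_1 = 2, b_2 = 0.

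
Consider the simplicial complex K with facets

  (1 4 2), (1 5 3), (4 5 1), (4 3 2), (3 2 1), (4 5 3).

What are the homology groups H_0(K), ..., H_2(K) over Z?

Fix the vertex order 1 < 2 < 3 < 4 < 5 and write every simplex with vertices in increasing order. Then dim K = 2 and the simplices of K are:

  0-simplices (5): [1], [2], [3], [4], [5]
  1-simplices (9): [1,2], [1,3], [1,4], [1,5], [2,3], [2,4], [3,4], [3,5], [4,5]
  2-simplices (6): [1,2,3], [1,2,4], [1,3,5], [1,4,5], [2,3,4], [3,4,5]

so the chain groups are C_0 ≅ Z^5, C_1 ≅ Z^9, C_2 ≅ Z^6.

Boundary ∂_1: C_1 → C_0 sends each edge [p,q] (with p < q) to q − p. For instance
  ∂[3,5] = [5] − [3].
This gives a 5×9 integer matrix of rank 4; reducing to Smith normal form yields diagonal entries (1,1,1,1).

The boundary map ∂_2: C_2 → C_1 acts by ∂[p,q,r] = [q,r] − [p,r] + [p,q]. For instance
  ∂[1,2,4] = [2,4] − [1,4] + [1,2],
  ∂[1,2,3] = [2,3] − [1,3] + [1,2].
As a 9×6 matrix over Z this has rank 5, with invariant factors (1,1,1,1,1).

Now H_k = ker ∂_k / im ∂_{k+1}, so:

  H_0: rank C_0 − rank ∂_1 = 5 − 4 = 1, and the invariant factors of ∂_1 are all 1, so H_0 ≅ Z.
  H_1: rank ker ∂_1 − rank ∂_2 = (9 − 4) − 5 = 0, and the invariant factors of ∂_2 are all 1, so H_1 ≅ 0.
  H_2: rank ker ∂_2 − rank ∂_3 = (6 − 5) − 0 = 1, and there is no ∂_3, so H_2 ≅ Z.

H_0 = Z,  H_1 = 0,  H_2 = Z.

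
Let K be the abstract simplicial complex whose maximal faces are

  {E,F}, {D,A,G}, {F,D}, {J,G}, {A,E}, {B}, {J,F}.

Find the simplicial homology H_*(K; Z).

We work with the vertex ordering A < B < D < E < F < G < J. The simplices of K, each written with vertices in increasing order, are:

  0-simplices (7): A, B, D, E, F, G, J
  1-simplices (8): AD, AE, AG, DF, DG, EF, FJ, GJ
  2-simplices (1): ADG

Hence C_0 ≅ Z^7, C_1 ≅ Z^8, C_2 ≅ Z^1.

∂_1: C_1 → C_0 is given by ∂[p,q] = [q] − [p]. For instance
  ∂AE = E − A.
The resulting 7×8 matrix has rank 5, and its Smith normal form has invariant factors (1,1,1,1,1).

The boundary map ∂_2: C_2 → C_1 acts by ∂[p,q,r] = [q,r] − [p,r] + [p,q]. For instance
  ∂ADG = DG − AG + AD.
As a 8×1 matrix over Z this has rank 1, with invariant factors (1).

Computing H_k = (kernel of ∂_k) / (image of ∂_{k+1}):

  H_0: rank C_0 − rank ∂_1 = 7 − 5 = 2, and the invariant factors of ∂_1 are all 1, so H_0 = Z^2.
  H_1: rank ker ∂_1 − rank ∂_2 = (8 − 5) − 1 = 2, and the invariant factors of ∂_2 are all 1, so H_1 = Z^2.
  H_2: rank ker ∂_2 − rank ∂_3 = (1 − 1) − 0 = 0, and there is no ∂_3, so H_2 = 0.

As a check, the Euler characteristic is 7 − 8 + 1 = 0, which agrees with 2 − 2 + 0 = 0.

H_0 ≅ Z^2,  H_1 ≅ Z^2,  H_2 = 0.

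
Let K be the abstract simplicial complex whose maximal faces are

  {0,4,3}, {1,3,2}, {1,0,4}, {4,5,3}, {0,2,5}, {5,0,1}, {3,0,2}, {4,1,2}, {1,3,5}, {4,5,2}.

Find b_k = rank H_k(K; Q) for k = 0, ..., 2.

b_0 = 1, b_1 = 0, b_2 = 0.

We work with the vertex ordering 0 < 1 < 2 < 3 < 4 < 5. The simplices of K, each written with vertices in increasing order, are:

  0-simplices (6): [0], [1], [2], [3], [4], [5]
  1-simplices (15): [0,1], [0,2], [0,3], [0,4], [0,5], [1,2], [1,3], [1,4], [1,5], [2,3], [2,4], [2,5], [3,4], [3,5], [4,5]
  2-simplices (10): [0,1,4], [0,1,5], [0,2,3], [0,2,5], [0,3,4], [1,2,3], [1,2,4], [1,3,5], [2,4,5], [3,4,5]

giving chain groups C_0 ≅ Z^6, C_1 ≅ Z^15, C_2 ≅ Z^10.

Boundary ∂_1: C_1 → C_0 sends each edge [p,q] (with p < q) to q − p. For instance
  ∂[1,2] = [2] − [1].
This gives a 6×15 integer matrix of rank 5; reducing to Smith normal form yields diagonal entries (1,1,1,1,1).

Boundary ∂_2: C_2 → C_1 sends each 2-simplex [p,q,r] to [q,r] − [p,r] + [p,q]. For instance
  ∂[1,3,5] = [3,5] − [1,5] + [1,3],
  ∂[0,1,4] = [1,4] − [0,4] + [0,1].
The resulting 15×10 matrix has rank 10, and its Smith normal form has invariant factors (1,1,1,1,1,1,1,1,1,2).

Now H_k = ker ∂_k / im ∂_{k+1}, so:

  H_0: rank C_0 − rank ∂_1 = 6 − 5 = 1, and the invariant factors of ∂_1 are all 1, so H_0 ≅ Z.
  H_1: rank ker ∂_1 − rank ∂_2 = (15 − 5) − 10 = 0, and ∂_2 has invariant factor 2 > 1, so H_1 ≅ Z_2.
  H_2: rank ker ∂_2 − rank ∂_3 = (10 − 10) − 0 = 0, and there is no ∂_3, so H_2 ≅ 0.

Hence the Betti numbers are b_0 = 1, b_1 = 0, b_2 = 0.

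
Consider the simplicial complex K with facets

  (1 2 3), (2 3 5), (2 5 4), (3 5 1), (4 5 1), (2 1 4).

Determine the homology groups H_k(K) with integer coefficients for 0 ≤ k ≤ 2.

K has 5 vertices, 9 edges, 6 triangles.
rank ∂_0 = 0, rank ∂_1 = 4 ⇒ b_0 = 5 − 0 − 4 = 1; all invariant factors of ∂_1 are 1 so no torsion. So H_0 = Z.
rank ∂_1 = 4, rank ∂_2 = 5 ⇒ b_1 = 9 − 4 − 5 = 0; all invariant factors of ∂_2 are 1 so no torsion. So H_1 = 0.
rank ∂_2 = 5, rank ∂_3 = 0 ⇒ b_2 = 6 − 5 − 0 = 1. So H_2 = Z.

H_0 ≅ Z,  H_1 = 0,  H_2 ≅ Z.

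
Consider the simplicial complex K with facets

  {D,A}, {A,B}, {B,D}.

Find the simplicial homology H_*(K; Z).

H_0 ≅ Z,  H_1 ≅ Z.

We work with the vertex ordering A < B < D. The simplices of K, each written with vertices in increasing order, are:

  0-simplices (3): A, B, D
  1-simplices (3): AB, AD, BD

so the chain groups are C_0 ≅ Z^3, C_1 ≅ Z^3.

Boundary ∂_1: C_1 → C_0 maps an edge to its endpoints' difference, ∂[p,q] = q − p. For instance
  ∂BD = D − B.
The 3×3 boundary matrix has rank 2 and Smith normal form diag(1,1).

Computing H_k = (kernel of ∂_k) / (image of ∂_{k+1}):

  H_0: rank C_0 − rank ∂_1 = 3 − 2 = 1, and the invariant factors of ∂_1 are all 1, so H_0 = Z.
  H_1: rank ker ∂_1 − rank ∂_2 = (3 − 2) − 0 = 1, and there is no ∂_2, so H_1 = Z.

As a check, the Euler characteristic is 3 − 3 = 0, which agrees with 1 − 1 = 0.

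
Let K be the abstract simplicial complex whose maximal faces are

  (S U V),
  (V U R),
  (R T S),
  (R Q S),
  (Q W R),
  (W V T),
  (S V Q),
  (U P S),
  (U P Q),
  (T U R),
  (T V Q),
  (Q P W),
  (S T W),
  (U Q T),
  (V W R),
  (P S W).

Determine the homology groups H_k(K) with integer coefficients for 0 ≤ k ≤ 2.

H_0 ≅ Z,  H_1 ≅ Z^2,  H_2 ≅ Z.

We work with the vertex ordering P < Q < R < S < T < U < V < W. The simplices of K, each written with vertices in increasing order, are:

  0-simplices (8): P, Q, R, S, T, U, V, W
  1-simplices (24): PQ, PS, PU, PW, QR, QS, QT, QU, QV, QW, RS, RT, RU, RV, RW, ST, SU, SV, SW, TU, TV, TW, UV, VW
  2-simplices (16): PQU, PQW, PSU, PSW, QRS, QRW, QSV, QTU, QTV, RST, RTU, RUV, RVW, STW, SUV, TVW

giving chain groups C_0 ≅ Z^8, C_1 ≅ Z^24, C_2 ≅ Z^16.

Boundary ∂_1: C_1 → C_0 is given by ∂[p,q] = [q] − [p].
The resulting 8×24 matrix has rank 7, and its Smith normal form has invariant factors (1,1,1,1,1,1,1).

Boundary ∂_2: C_2 → C_1 acts by ∂[p,q,r] = [q,r] − [p,r] + [p,q]. For instance
  ∂PQW = QW − PW + PQ,
  ∂QTU = TU − QU + QT.
The resulting 24×16 matrix has rank 15, and its Smith normal form has invariant factors (1,1,1,1,1,1,1,1,1,1,1,1,1,1,1).

Computing H_k = (kernel of ∂_k) / (image of ∂_{k+1}):

  H_0: rank C_0 − rank ∂_1 = 8 − 7 = 1, and the invariant factors of ∂_1 are all 1, so H_0 ≅ Z.
  H_1: rank ker ∂_1 − rank ∂_2 = (24 − 7) − 15 = 2, and the invariant factors of ∂_2 are all 1, so H_1 ≅ Z^2.
  H_2: rank ker ∂_2 − rank ∂_3 = (16 − 15) − 0 = 1, and there is no ∂_3, so H_2 ≅ Z.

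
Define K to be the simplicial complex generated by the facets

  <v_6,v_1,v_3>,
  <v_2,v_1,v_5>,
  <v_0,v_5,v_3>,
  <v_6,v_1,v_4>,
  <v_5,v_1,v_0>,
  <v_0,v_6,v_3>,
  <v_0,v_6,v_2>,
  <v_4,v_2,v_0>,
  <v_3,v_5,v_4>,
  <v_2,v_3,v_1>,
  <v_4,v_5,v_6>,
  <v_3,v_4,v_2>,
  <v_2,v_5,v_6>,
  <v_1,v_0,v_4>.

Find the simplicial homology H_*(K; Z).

H_0 = Z,  H_1 = Z^2,  H_2 = Z.

Fix the vertex order v_0 < v_1 < v_2 < v_3 < v_4 < v_5 < v_6 and write every simplex with vertices in increasing order. Then dim K = 2 and the simplices of K are:

  0-simplices (7): [v_0], [v_1], [v_2], [v_3], [v_4], [v_5], [v_6]
  1-simplices (21): (21 of them)
  2-simplices (14): (14 of them)

so the chain groups are C_0 ≅ Z^7, C_1 ≅ Z^21, C_2 ≅ Z^14.

Boundary ∂_1: C_1 → C_0 is given by ∂[p,q] = [q] − [p]. For instance
  ∂[v_0,v_2] = [v_2] − [v_0].
The resulting 7×21 matrix has rank 6, and its Smith normal form has invariant factors (1,1,1,1,1,1).

∂_2: C_2 → C_1 acts by ∂[p,q,r] = [q,r] − [p,r] + [p,q]. For instance
  ∂[v_1,v_2,v_3] = [v_2,v_3] − [v_1,v_3] + [v_1,v_2],
  ∂[v_1,v_3,v_6] = [v_3,v_6] − [v_1,v_6] + [v_1,v_3].
As a 21×14 matrix over Z this has rank 13, with invariant factors (1,1,1,1,1,1,1,1,1,1,1,1,1).

Now H_k = ker ∂_k / im ∂_{k+1}, so:

  H_0: rank C_0 − rank ∂_1 = 7 − 6 = 1, and the invariant factors of ∂_1 are all 1, so H_0 ≅ Z.
  H_1: rank ker ∂_1 − rank ∂_2 = (21 − 6) − 13 = 2, and the invariant factors of ∂_2 are all 1, so H_1 ≅ Z^2.
  H_2: rank ker ∂_2 − rank ∂_3 = (14 − 13) − 0 = 1, and there is no ∂_3, so H_2 ≅ Z.

As a check, the Euler characteristic is 7 − 21 + 14 = 0, which agrees with 1 − 2 + 1 = 0.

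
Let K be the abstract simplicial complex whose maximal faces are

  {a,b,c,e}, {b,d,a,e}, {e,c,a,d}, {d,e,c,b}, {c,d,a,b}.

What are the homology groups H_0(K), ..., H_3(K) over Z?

Order the vertices as a < b < c < d < e. Listing each simplex with vertices in this order, K has dimension 3 with simplices:

  0-simplices (5): a, b, c, d, e
  1-simplices (10): ab, ac, ad, ae, bc, bd, be, cd, ce, de
  2-simplices (10): abc, abd, abe, acd, ace, ade, bcd, bce, bde, cde
  3-simplices (5): abcd, abce, abde, acde, bcde

so the chain groups are C_0 ≅ Z^5, C_1 ≅ Z^10, C_2 ≅ Z^10, C_3 ≅ Z^5.

∂_1: C_1 → C_0 maps an edge to its endpoints' difference, ∂[p,q] = q − p.
The resulting 5×10 matrix has rank 4, and its Smith normal form has invariant factors (1,1,1,1).

The boundary map ∂_2: C_2 → C_1 maps a triangle to the signed sum of its edges. For instance
  ∂bcd = cd − bd + bc,
  ∂acd = cd − ad + ac.
This gives a 10×10 integer matrix of rank 6; reducing to Smith normal form yields diagonal entries (1,1,1,1,1,1).

The boundary map ∂_3: C_3 → C_2 sends each 3-simplex σ to the alternating sum Σ_i (−1)^i (σ with its i-th vertex removed). For instance
  ∂abcd = bcd − acd + abd − abc,
  ∂acde = cde − ade + ace − acd.
As a 10×5 matrix over Z this has rank 4, with invariant factors (1,1,1,1).

Now H_k = ker ∂_k / im ∂_{k+1}, so:

  H_0: rank C_0 − rank ∂_1 = 5 − 4 = 1, and the invariant factors of ∂_1 are all 1, so H_0 ≅ Z.
  H_1: rank ker ∂_1 − rank ∂_2 = (10 − 4) − 6 = 0, and the invariant factors of ∂_2 are all 1, so H_1 ≅ 0.
  H_2: rank ker ∂_2 − rank ∂_3 = (10 − 6) − 4 = 0, and the invariant factors of ∂_3 are all 1, so H_2 ≅ 0.
  H_3: rank ker ∂_3 − rank ∂_4 = (5 − 4) − 0 = 1, and there is no ∂_4, so H_3 ≅ Z.

As a check, the Euler characteristic is 5 − 10 + 10 − 5 = 0, which agrees with 1 − 0 + 0 − 1 = 0.

H_0 = Z,  H_1 = 0,  H_2 = 0,  H_3 = Z.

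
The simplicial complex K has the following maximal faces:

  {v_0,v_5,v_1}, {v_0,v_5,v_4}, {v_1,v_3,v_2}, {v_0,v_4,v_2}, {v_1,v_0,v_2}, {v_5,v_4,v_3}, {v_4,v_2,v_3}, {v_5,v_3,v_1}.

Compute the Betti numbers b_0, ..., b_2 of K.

b_0 = 1, b_1 = 0, b_2 = 1.

Order the vertices as v_0 < v_1 < v_2 < v_3 < v_4 < v_5. Listing each simplex with vertices in this order, K has dimension 2 with simplices:

  0-simplices (6): [v_0], [v_1], [v_2], [v_3], [v_4], [v_5]
  1-simplices (12): [v_0,v_1], [v_0,v_2], [v_0,v_4], [v_0,v_5], [v_1,v_2], [v_1,v_3], [v_1,v_5], [v_2,v_3], [v_2,v_4], [v_3,v_4], [v_3,v_5], [v_4,v_5]
  2-simplices (8): [v_0,v_1,v_2], [v_0,v_1,v_5], [v_0,v_2,v_4], [v_0,v_4,v_5], [v_1,v_2,v_3], [v_1,v_3,v_5], [v_2,v_3,v_4], [v_3,v_4,v_5]

so the chain groups are C_0 ≅ Z^6, C_1 ≅ Z^12, C_2 ≅ Z^8.

∂_1: C_1 → C_0 sends each edge [p,q] (with p < q) to q − p.
As a 6×12 matrix over Z this has rank 5, with invariant factors (1,1,1,1,1).

Boundary ∂_2: C_2 → C_1 acts by ∂[p,q,r] = [q,r] − [p,r] + [p,q]. For instance
  ∂[v_0,v_4,v_5] = [v_4,v_5] − [v_0,v_5] + [v_0,v_4],
  ∂[v_3,v_4,v_5] = [v_4,v_5] − [v_3,v_5] + [v_3,v_4].
This gives a 12×8 integer matrix of rank 7; reducing to Smith normal form yields diagonal entries (1,1,1,1,1,1,1).

From H_k ≅ ker(∂_k) / im(∂_{k+1}) we obtain:

  H_0: rank C_0 − rank ∂_1 = 6 − 5 = 1, and the invariant factors of ∂_1 are all 1, so H_0 ≅ Z.
  H_1: rank ker ∂_1 − rank ∂_2 = (12 − 5) − 7 = 0, and the invariant factors of ∂_2 are all 1, so H_1 ≅ 0.
  H_2: rank ker ∂_2 − rank ∂_3 = (8 − 7) − 0 = 1, and there is no ∂_3, so H_2 ≅ Z.

Hence the Betti numbers are b_0 = 1, b_1 = 0, b_2 = 1.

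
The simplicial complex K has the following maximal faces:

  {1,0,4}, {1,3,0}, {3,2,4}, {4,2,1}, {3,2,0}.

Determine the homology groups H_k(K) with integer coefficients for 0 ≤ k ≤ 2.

H_0 = Z,  H_1 = Z,  H_2 = 0.

Fix the vertex order 0 < 1 < 2 < 3 < 4 and write every simplex with vertices in increasing order. Then dim K = 2 and the simplices of K are:

  0-simplices (5): [0], [1], [2], [3], [4]
  1-simplices (10): [0,1], [0,2], [0,3], [0,4], [1,2], [1,3], [1,4], [2,3], [2,4], [3,4]
  2-simplices (5): [0,1,3], [0,1,4], [0,2,3], [1,2,4], [2,3,4]

giving chain groups C_0 ≅ Z^5, C_1 ≅ Z^10, C_2 ≅ Z^5.

Boundary ∂_1: C_1 → C_0 is given by ∂[p,q] = [q] − [p]. For instance
  ∂[1,3] = [3] − [1].
The resulting 5×10 matrix has rank 4, and its Smith normal form has invariant factors (1,1,1,1).

∂_2: C_2 → C_1 sends each 2-simplex [p,q,r] to [q,r] − [p,r] + [p,q]. For instance
  ∂[0,1,4] = [1,4] − [0,4] + [0,1],
  ∂[1,2,4] = [2,4] − [1,4] + [1,2].
The resulting 10×5 matrix has rank 5, and its Smith normal form has invariant factors (1,1,1,1,1).

Now H_k = ker ∂_k / im ∂_{k+1}, so:

  H_0: rank C_0 − rank ∂_1 = 5 − 4 = 1, and the invariant factors of ∂_1 are all 1, so H_0 = Z.
  H_1: rank ker ∂_1 − rank ∂_2 = (10 − 4) − 5 = 1, and the invariant factors of ∂_2 are all 1, so H_1 = Z.
  H_2: rank ker ∂_2 − rank ∂_3 = (5 − 5) − 0 = 0, and there is no ∂_3, so H_2 = 0.

(K is a triangulation of the Möbius band.)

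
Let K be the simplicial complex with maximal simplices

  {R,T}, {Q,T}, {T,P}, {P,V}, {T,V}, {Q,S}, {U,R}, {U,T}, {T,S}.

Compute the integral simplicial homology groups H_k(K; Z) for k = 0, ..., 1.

H_0 ≅ Z,  H_1 ≅ Z^3.

K has 7 vertices, 9 edges.
rank ∂_0 = 0, rank ∂_1 = 6 ⇒ b_0 = 7 − 0 − 6 = 1; all invariant factors of ∂_1 are 1 so no torsion. So H_0 = Z.
rank ∂_1 = 6, rank ∂_2 = 0 ⇒ b_1 = 9 − 6 − 0 = 3. So H_1 = Z^3.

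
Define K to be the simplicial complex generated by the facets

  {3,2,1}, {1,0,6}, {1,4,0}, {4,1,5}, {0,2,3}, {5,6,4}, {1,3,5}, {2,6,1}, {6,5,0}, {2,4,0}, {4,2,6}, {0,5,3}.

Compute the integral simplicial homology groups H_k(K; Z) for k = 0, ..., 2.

We work with the vertex ordering 0 < 1 < 2 < 3 < 4 < 5 < 6. The simplices of K, each written with vertices in increasing order, are:

  0-simplices (7): [0], [1], [2], [3], [4], [5], [6]
  1-simplices (18): [0,1], [0,2], [0,3], [0,4], [0,5], [0,6], [1,2], [1,3], [1,4], [1,5], [1,6], [2,3], [2,4], [2,6], [3,5], [4,5], [4,6], [5,6]
  2-simplices (12): [0,1,4], [0,1,6], [0,2,3], [0,2,4], [0,3,5], [0,5,6], [1,2,3], [1,2,6], [1,3,5], [1,4,5], [2,4,6], [4,5,6]

Hence C_0 ≅ Z^7, C_1 ≅ Z^18, C_2 ≅ Z^12.

Boundary ∂_1: C_1 → C_0 maps an edge to its endpoints' difference, ∂[p,q] = q − p. For instance
  ∂[0,3] = [3] − [0].
The resulting 7×18 matrix has rank 6, and its Smith normal form has invariant factors (1,1,1,1,1,1).

Boundary ∂_2: C_2 → C_1 maps a triangle to the signed sum of its edges. For instance
  ∂[1,4,5] = [4,5] − [1,5] + [1,4],
  ∂[2,4,6] = [4,6] − [2,6] + [2,4].
The resulting 18×12 matrix has rank 12, and its Smith normal form has invariant factors (1,1,1,1,1,1,1,1,1,1,1,2).

Now H_k = ker ∂_k / im ∂_{k+1}, so:

  H_0: rank C_0 − rank ∂_1 = 7 − 6 = 1, and the invariant factors of ∂_1 are all 1, so H_0 ≅ Z.
  H_1: rank ker ∂_1 − rank ∂_2 = (18 − 6) − 12 = 0, and ∂_2 has invariant factor 2 > 1, so H_1 ≅ Z_2.
  H_2: rank ker ∂_2 − rank ∂_3 = (12 − 12) − 0 = 0, and there is no ∂_3, so H_2 ≅ 0.

(K is a triangulation of the real projective plane RP^2.)

H_0 = Z,  H_1 = Z_2,  H_2 = 0.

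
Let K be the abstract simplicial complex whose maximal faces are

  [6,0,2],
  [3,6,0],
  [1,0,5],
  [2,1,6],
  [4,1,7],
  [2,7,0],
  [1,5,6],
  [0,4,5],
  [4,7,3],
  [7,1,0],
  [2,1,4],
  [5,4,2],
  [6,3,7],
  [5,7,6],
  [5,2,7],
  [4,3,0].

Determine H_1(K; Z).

Order the vertices as 0 < 1 < 2 < 3 < 4 < 5 < 6 < 7. Listing each simplex with vertices in this order, K has dimension 2 with simplices:

  0-simplices (8): [0], [1], [2], [3], [4], [5], [6], [7]
  1-simplices (24): (24 of them)
  2-simplices (16): [0,1,5], [0,1,7], [0,2,6], [0,2,7], [0,3,4], [0,3,6], [0,4,5], [1,2,4], [1,2,6], [1,4,7], [1,5,6], [2,4,5], [2,5,7], [3,4,7], [3,6,7], [5,6,7]

so the chain groups are C_0 ≅ Z^8, C_1 ≅ Z^24, C_2 ≅ Z^16.

The boundary map ∂_1: C_1 → C_0 is given by ∂[p,q] = [q] − [p].
As a 8×24 matrix over Z this has rank 7, with invariant factors (1,1,1,1,1,1,1).

Boundary ∂_2: C_2 → C_1 sends each 2-simplex [p,q,r] to [q,r] − [p,r] + [p,q]. For instance
  ∂[2,5,7] = [5,7] − [2,7] + [2,5],
  ∂[0,1,7] = [1,7] − [0,7] + [0,1].
As a 24×16 matrix over Z this has rank 15, with invariant factors (1,1,1,1,1,1,1,1,1,1,1,1,1,1,1).

Computing H_k = (kernel of ∂_k) / (image of ∂_{k+1}):

  H_1: rank ker ∂_1 − rank ∂_2 = (24 − 7) − 15 = 2, and the invariant factors of ∂_2 are all 1, so H_1 ≅ Z^2.

(K is a triangulation of the torus T^2.)

H_1 ≅ Z^2.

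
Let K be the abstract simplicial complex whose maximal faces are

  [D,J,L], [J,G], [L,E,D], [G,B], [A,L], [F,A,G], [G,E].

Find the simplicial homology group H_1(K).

We work with the vertex ordering A < B < D < E < F < G < J < L. The simplices of K, each written with vertices in increasing order, are:

  0-simplices (8): A, B, D, E, F, G, J, L
  1-simplices (12): AF, AG, AL, BG, DE, DJ, DL, EG, EL, FG, GJ, JL
  2-simplices (3): AFG, DEL, DJL

giving chain groups C_0 ≅ Z^8, C_1 ≅ Z^12, C_2 ≅ Z^3.

The boundary map ∂_1: C_1 → C_0 maps an edge to its endpoints' difference, ∂[p,q] = q − p.
The 8×12 boundary matrix has rank 7 and Smith normal form diag(1,1,1,1,1,1,1).

∂_2: C_2 → C_1 acts by ∂[p,q,r] = [q,r] − [p,r] + [p,q]. For instance
  ∂DJL = JL − DL + DJ,
  ∂AFG = FG − AG + AF.
This gives a 12×3 integer matrix of rank 3; reducing to Smith normal form yields diagonal entries (1,1,1).

Reading off H_k = ker ∂_k / im ∂_{k+1}:

  H_1: rank ker ∂_1 − rank ∂_2 = (12 − 7) − 3 = 2, and the invariant factors of ∂_2 are all 1, so H_1 = Z^2.

H_1 = Z^2.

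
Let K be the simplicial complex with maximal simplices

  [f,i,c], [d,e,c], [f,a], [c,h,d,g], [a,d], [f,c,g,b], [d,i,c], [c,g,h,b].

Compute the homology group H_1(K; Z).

Take the total order a < b < c < d < e < f < g < h < i on the vertex set. Then K (dimension 3) consists of the simplices:

  0-simplices (9): a, b, c, d, e, f, g, h, i
  1-simplices (19): ad, af, bc, bf, bg, bh, cd, ce, cf, cg, ch, ci, de, dg, dh, di, fg, fi, gh
  2-simplices (13): bcf, bcg, bch, bfg, bgh, cde, cdg, cdh, cdi, cfg, cfi, cgh, dgh
  3-simplices (3): bcfg, bcgh, cdgh

giving chain groups C_0 ≅ Z^9, C_1 ≅ Z^19, C_2 ≅ Z^13, C_3 ≅ Z^3.

Boundary ∂_1: C_1 → C_0 maps an edge to its endpoints' difference, ∂[p,q] = q − p. For instance
  ∂af = f − a.
The 9×19 boundary matrix has rank 8 and Smith normal form diag(1,1,1,1,1,1,1,1).

The boundary map ∂_2: C_2 → C_1 sends each 2-simplex [p,q,r] to [q,r] − [p,r] + [p,q]. For instance
  ∂cdi = di − ci + cd,
  ∂bgh = gh − bh + bg.
This gives a 19×13 integer matrix of rank 10; reducing to Smith normal form yields diagonal entries (1,1,1,1,1,1,1,1,1,1).

Boundary ∂_3: C_3 → C_2 sends each 3-simplex σ to the alternating sum Σ_i (−1)^i (σ with its i-th vertex removed). For instance
  ∂cdgh = dgh − cgh + cdh − cdg,
  ∂bcfg = cfg − bfg + bcg − bcf.
The 13×3 boundary matrix has rank 3 and Smith normal form diag(1,1,1).

Reading off H_k = ker ∂_k / im ∂_{k+1}:

  H_1: rank ker ∂_1 − rank ∂_2 = (19 − 8) − 10 = 1, and the invariant factors of ∂_2 are all 1, so H_1 ≅ Z.

H_1 = Z.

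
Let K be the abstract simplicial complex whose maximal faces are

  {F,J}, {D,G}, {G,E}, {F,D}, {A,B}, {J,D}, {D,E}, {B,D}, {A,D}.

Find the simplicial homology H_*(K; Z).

Take the total order A < B < D < E < F < G < J on the vertex set. Then K (dimension 1) consists of the simplices:

  0-simplices (7): A, B, D, E, F, G, J
  1-simplices (9): AB, AD, BD, DE, DF, DG, DJ, EG, FJ

giving chain groups C_0 ≅ Z^7, C_1 ≅ Z^9.

∂_1: C_1 → C_0 maps an edge to its endpoints' difference, ∂[p,q] = q − p. For instance
  ∂EG = G − E.
This gives a 7×9 integer matrix of rank 6; reducing to Smith normal form yields diagonal entries (1,1,1,1,1,1).

Now H_k = ker ∂_k / im ∂_{k+1}, so:

  H_0: rank C_0 − rank ∂_1 = 7 − 6 = 1, and the invariant factors of ∂_1 are all 1, so H_0 = Z.
  H_1: rank ker ∂_1 − rank ∂_2 = (9 − 6) − 0 = 3, and there is no ∂_2, so H_1 = Z^3.

As a check, the Euler characteristic is 7 − 9 = -2, which agrees with 1 − 3 = -2.

H_0 = Z,  H_1 = Z^3.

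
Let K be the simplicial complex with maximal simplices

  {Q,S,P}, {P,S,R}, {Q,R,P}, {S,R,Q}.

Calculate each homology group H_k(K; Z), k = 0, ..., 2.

Fix the vertex order P < Q < R < S and write every simplex with vertices in increasing order. Then dim K = 2 and the simplices of K are:

  0-simplices (4): P, Q, R, S
  1-simplices (6): PQ, PR, PS, QR, QS, RS
  2-simplices (4): PQR, PQS, PRS, QRS

giving chain groups C_0 ≅ Z^4, C_1 ≅ Z^6, C_2 ≅ Z^4.

The boundary map ∂_1: C_1 → C_0 sends each edge [p,q] (with p < q) to q − p.
The 4×6 boundary matrix has rank 3 and Smith normal form diag(1,1,1).

The boundary map ∂_2: C_2 → C_1 maps a triangle to the signed sum of its edges. For instance
  ∂PQS = QS − PS + PQ,
  ∂PRS = RS − PS + PR.
The 6×4 boundary matrix has rank 3 and Smith normal form diag(1,1,1).

From H_k ≅ ker(∂_k) / im(∂_{k+1}) we obtain:

  H_0: rank C_0 − rank ∂_1 = 4 − 3 = 1, and the invariant factors of ∂_1 are all 1, so H_0 ≅ Z.
  H_1: rank ker ∂_1 − rank ∂_2 = (6 − 3) − 3 = 0, and the invariant factors of ∂_2 are all 1, so H_1 ≅ 0.
  H_2: rank ker ∂_2 − rank ∂_3 = (4 − 3) − 0 = 1, and there is no ∂_3, so H_2 ≅ Z.

As a check, the Euler characteristic is 4 − 6 + 4 = 2, which agrees with 1 − 0 + 1 = 2.

H_0 ≅ Z,  H_1 = 0,  H_2 ≅ Z.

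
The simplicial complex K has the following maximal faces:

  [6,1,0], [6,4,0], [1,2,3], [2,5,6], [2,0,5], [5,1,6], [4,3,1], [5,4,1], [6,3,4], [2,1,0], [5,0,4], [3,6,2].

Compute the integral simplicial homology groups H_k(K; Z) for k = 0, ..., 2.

H_0 ≅ Z,  H_1 ≅ Z_2,  H_2 = 0.

Order the vertices as 0 < 1 < 2 < 3 < 4 < 5 < 6. Listing each simplex with vertices in this order, K has dimension 2 with simplices:

  0-simplices (7): [0], [1], [2], [3], [4], [5], [6]
  1-simplices (18): [0,1], [0,2], [0,4], [0,5], [0,6], [1,2], [1,3], [1,4], [1,5], [1,6], [2,3], [2,5], [2,6], [3,4], [3,6], [4,5], [4,6], [5,6]
  2-simplices (12): [0,1,2], [0,1,6], [0,2,5], [0,4,5], [0,4,6], [1,2,3], [1,3,4], [1,4,5], [1,5,6], [2,3,6], [2,5,6], [3,4,6]

giving chain groups C_0 ≅ Z^7, C_1 ≅ Z^18, C_2 ≅ Z^12.

The boundary map ∂_1: C_1 → C_0 maps an edge to its endpoints' difference, ∂[p,q] = q − p. For instance
  ∂[0,5] = [5] − [0].
The resulting 7×18 matrix has rank 6, and its Smith normal form has invariant factors (1,1,1,1,1,1).

∂_2: C_2 → C_1 acts by ∂[p,q,r] = [q,r] − [p,r] + [p,q]. For instance
  ∂[0,4,6] = [4,6] − [0,6] + [0,4],
  ∂[0,4,5] = [4,5] − [0,5] + [0,4].
As a 18×12 matrix over Z this has rank 12, with invariant factors (1,1,1,1,1,1,1,1,1,1,1,2).

Now H_k = ker ∂_k / im ∂_{k+1}, so:

  H_0: rank C_0 − rank ∂_1 = 7 − 6 = 1, and the invariant factors of ∂_1 are all 1, so H_0 = Z.
  H_1: rank ker ∂_1 − rank ∂_2 = (18 − 6) − 12 = 0, and ∂_2 has invariant factor 2 > 1, so H_1 = Z_2.
  H_2: rank ker ∂_2 − rank ∂_3 = (12 − 12) − 0 = 0, and there is no ∂_3, so H_2 = 0.

As a check, the Euler characteristic is 7 − 18 + 12 = 1, which agrees with 1 − 0 + 0 = 1.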